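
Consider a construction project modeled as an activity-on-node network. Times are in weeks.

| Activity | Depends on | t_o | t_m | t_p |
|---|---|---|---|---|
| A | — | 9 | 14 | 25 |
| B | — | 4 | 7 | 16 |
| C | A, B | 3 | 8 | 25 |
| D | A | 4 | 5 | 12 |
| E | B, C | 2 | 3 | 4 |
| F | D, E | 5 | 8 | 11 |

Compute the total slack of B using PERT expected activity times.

te_A = (9 + 4·14 + 25)/6 = 90/6 = 15
te_B = (4 + 4·7 + 16)/6 = 48/6 = 8
te_C = (3 + 4·8 + 25)/6 = 60/6 = 10
te_D = (4 + 4·5 + 12)/6 = 36/6 = 6
te_E = (2 + 4·3 + 4)/6 = 18/6 = 3
te_F = (5 + 4·8 + 11)/6 = 48/6 = 8

Forward pass:
ES_A = 0; EF_A = 15
ES_B = 0; EF_B = 8
ES_C = max(EF_A=15, EF_B=8) = 15; EF_C = 15+10 = 25
ES_D = 15; EF_D = 15+6 = 21
ES_E = max(EF_B=8, EF_C=25) = 25; EF_E = 25+3 = 28
ES_F = max(EF_D=21, EF_E=28) = 28; EF_F = 28+8 = 36
Expected project duration μ = 36 weeks. Critical path: A → C → E → F.

Backward pass:
LF_F = 36; LS_F = 36−8 = 28
LF_E = LS_F = 28; LS_E = 28−3 = 25
LF_D = LS_F = 28; LS_D = 28−6 = 22
LF_C = LS_E = 25; LS_C = 25−10 = 15
LF_B = min(LS_C=15, LS_E=25) = 15; LS_B = 15−8 = 7
LF_A = min(LS_C=15, LS_D=22) = 15; LS_A = 15−15 = 0
Slack_B = LS_B − ES_B = 7 − 0 = 7

7 weeks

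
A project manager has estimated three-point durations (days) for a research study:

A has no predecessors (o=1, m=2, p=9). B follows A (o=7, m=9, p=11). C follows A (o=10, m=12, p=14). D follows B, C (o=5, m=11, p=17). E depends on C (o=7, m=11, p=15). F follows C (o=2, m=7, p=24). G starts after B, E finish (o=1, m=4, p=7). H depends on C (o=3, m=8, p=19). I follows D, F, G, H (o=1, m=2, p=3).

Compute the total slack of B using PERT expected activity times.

te_A = (1 + 4·2 + 9)/6 = 18/6 = 3
te_B = (7 + 4·9 + 11)/6 = 54/6 = 9
te_C = (10 + 4·12 + 14)/6 = 72/6 = 12
te_D = (5 + 4·11 + 17)/6 = 66/6 = 11
te_E = (7 + 4·11 + 15)/6 = 66/6 = 11
te_F = (2 + 4·7 + 24)/6 = 54/6 = 9
te_G = (1 + 4·4 + 7)/6 = 24/6 = 4
te_H = (3 + 4·8 + 19)/6 = 54/6 = 9
te_I = (1 + 4·2 + 3)/6 = 12/6 = 2

Forward pass:
ES_A = 0; EF_A = 3
ES_B = 3; EF_B = 3+9 = 12
ES_C = 3; EF_C = 3+12 = 15
ES_D = max(EF_B=12, EF_C=15) = 15; EF_D = 15+11 = 26
ES_E = 15; EF_E = 15+11 = 26
ES_F = 15; EF_F = 15+9 = 24
ES_G = max(EF_B=12, EF_E=26) = 26; EF_G = 26+4 = 30
ES_H = 15; EF_H = 15+9 = 24
ES_I = max(EF_D=26, EF_F=24, EF_G=30, EF_H=24) = 30; EF_I = 30+2 = 32
Expected project duration μ = 32 days. Critical path: A → C → E → G → I.

Backward pass:
LF_I = 32; LS_I = 32−2 = 30
LF_H = LS_I = 30; LS_H = 30−9 = 21
LF_G = LS_I = 30; LS_G = 30−4 = 26
LF_F = LS_I = 30; LS_F = 30−9 = 21
LF_E = LS_G = 26; LS_E = 26−11 = 15
LF_D = LS_I = 30; LS_D = 30−11 = 19
LF_C = min(LS_D=19, LS_E=15, LS_F=21, LS_H=21) = 15; LS_C = 15−12 = 3
LF_B = min(LS_D=19, LS_G=26) = 19; LS_B = 19−9 = 10
LF_A = min(LS_B=10, LS_C=3) = 3; LS_A = 3−3 = 0
Slack_B = LS_B − ES_B = 10 − 3 = 7

7 days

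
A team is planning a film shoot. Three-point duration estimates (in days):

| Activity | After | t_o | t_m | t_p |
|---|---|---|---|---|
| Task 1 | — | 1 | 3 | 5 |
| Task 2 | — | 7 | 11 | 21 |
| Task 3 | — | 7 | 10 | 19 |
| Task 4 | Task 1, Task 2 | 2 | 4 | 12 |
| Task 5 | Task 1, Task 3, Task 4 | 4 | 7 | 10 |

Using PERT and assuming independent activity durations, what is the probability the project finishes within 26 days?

te_Task 1 = (1 + 4·3 + 5)/6 = 18/6 = 3; σ²_Task 1 = ((5−1)/6)² = 0.444
te_Task 2 = (7 + 4·11 + 21)/6 = 72/6 = 12; σ²_Task 2 = ((21−7)/6)² = 5.444
te_Task 3 = (7 + 4·10 + 19)/6 = 66/6 = 11; σ²_Task 3 = ((19−7)/6)² = 4.000
te_Task 4 = (2 + 4·4 + 12)/6 = 30/6 = 5; σ²_Task 4 = ((12−2)/6)² = 2.778
te_Task 5 = (4 + 4·7 + 10)/6 = 42/6 = 7; σ²_Task 5 = ((10−4)/6)² = 1.000

Forward pass:
ES_Task 1 = 0; EF_Task 1 = 3
ES_Task 2 = 0; EF_Task 2 = 12
ES_Task 3 = 0; EF_Task 3 = 11
ES_Task 4 = max(EF_Task 1=3, EF_Task 2=12) = 12; EF_Task 4 = 12+5 = 17
ES_Task 5 = max(EF_Task 1=3, EF_Task 3=11, EF_Task 4=17) = 17; EF_Task 5 = 17+7 = 24
Expected project duration μ = 24 days. Critical path: Task 2 → Task 4 → Task 5.

Variance along critical path = 5.444 + 2.778 + 1.000 = 9.222; σ = √9.222 = 3.037 days.
Z = (26 − 24) / 3.037 = 0.659
P(T ≤ 26) = Φ(0.659) ≈ 0.745

0.745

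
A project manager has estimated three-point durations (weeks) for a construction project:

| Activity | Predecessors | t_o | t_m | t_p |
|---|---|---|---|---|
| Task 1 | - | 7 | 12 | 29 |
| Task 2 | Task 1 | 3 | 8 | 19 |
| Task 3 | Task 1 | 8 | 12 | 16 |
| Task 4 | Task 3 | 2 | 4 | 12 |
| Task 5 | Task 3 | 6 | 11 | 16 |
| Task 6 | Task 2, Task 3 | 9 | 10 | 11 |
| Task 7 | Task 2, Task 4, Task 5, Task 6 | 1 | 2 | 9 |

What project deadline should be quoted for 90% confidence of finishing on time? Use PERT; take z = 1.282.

te_Task 1 = (7 + 4·12 + 29)/6 = 84/6 = 14; σ²_Task 1 = ((29−7)/6)² = 13.444
te_Task 2 = (3 + 4·8 + 19)/6 = 54/6 = 9; σ²_Task 2 = ((19−3)/6)² = 7.111
te_Task 3 = (8 + 4·12 + 16)/6 = 72/6 = 12; σ²_Task 3 = ((16−8)/6)² = 1.778
te_Task 4 = (2 + 4·4 + 12)/6 = 30/6 = 5; σ²_Task 4 = ((12−2)/6)² = 2.778
te_Task 5 = (6 + 4·11 + 16)/6 = 66/6 = 11; σ²_Task 5 = ((16−6)/6)² = 2.778
te_Task 6 = (9 + 4·10 + 11)/6 = 60/6 = 10; σ²_Task 6 = ((11−9)/6)² = 0.111
te_Task 7 = (1 + 4·2 + 9)/6 = 18/6 = 3; σ²_Task 7 = ((9−1)/6)² = 1.778

Forward pass:
ES_Task 1 = 0; EF_Task 1 = 14
ES_Task 2 = 14; EF_Task 2 = 14+9 = 23
ES_Task 3 = 14; EF_Task 3 = 14+12 = 26
ES_Task 4 = 26; EF_Task 4 = 26+5 = 31
ES_Task 5 = 26; EF_Task 5 = 26+11 = 37
ES_Task 6 = max(EF_Task 2=23, EF_Task 3=26) = 26; EF_Task 6 = 26+10 = 36
ES_Task 7 = max(EF_Task 2=23, EF_Task 4=31, EF_Task 5=37, EF_Task 6=36) = 37; EF_Task 7 = 37+3 = 40
Expected project duration μ = 40 weeks. Critical path: Task 1 → Task 3 → Task 5 → Task 7.

Variance along critical path = 13.444 + 1.778 + 2.778 + 1.778 = 19.778; σ = 4.447 weeks.
D = μ + z·σ = 40 + 1.282·4.447 = 45.7 weeks

45.7 weeks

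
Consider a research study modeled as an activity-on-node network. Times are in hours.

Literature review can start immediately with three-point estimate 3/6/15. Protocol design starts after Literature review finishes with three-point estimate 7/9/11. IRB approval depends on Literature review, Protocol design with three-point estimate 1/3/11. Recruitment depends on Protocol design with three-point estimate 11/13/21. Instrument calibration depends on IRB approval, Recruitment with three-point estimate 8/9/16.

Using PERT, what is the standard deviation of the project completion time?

te_Literature review = (3 + 4·6 + 15)/6 = 42/6 = 7; σ²_Literature review = ((15−3)/6)² = 4.000
te_Protocol design = (7 + 4·9 + 11)/6 = 54/6 = 9; σ²_Protocol design = ((11−7)/6)² = 0.444
te_IRB approval = (1 + 4·3 + 11)/6 = 24/6 = 4; σ²_IRB approval = ((11−1)/6)² = 2.778
te_Recruitment = (11 + 4·13 + 21)/6 = 84/6 = 14; σ²_Recruitment = ((21−11)/6)² = 2.778
te_Instrument calibration = (8 + 4·9 + 16)/6 = 60/6 = 10; σ²_Instrument calibration = ((16−8)/6)² = 1.778

Forward pass:
ES_Literature review = 0; EF_Literature review = 7
ES_Protocol design = 7; EF_Protocol design = 7+9 = 16
ES_IRB approval = max(EF_Literature review=7, EF_Protocol design=16) = 16; EF_IRB approval = 16+4 = 20
ES_Recruitment = 16; EF_Recruitment = 16+14 = 30
ES_Instrument calibration = max(EF_IRB approval=20, EF_Recruitment=30) = 30; EF_Instrument calibration = 30+10 = 40
Expected project duration μ = 40 hours. Critical path: Literature review → Protocol design → Recruitment → Instrument calibration.

Variance along critical path = 4.000 + 0.444 + 2.778 + 1.778 = 9.000
σ = √9.000 = 3.000 hours

3.00 hours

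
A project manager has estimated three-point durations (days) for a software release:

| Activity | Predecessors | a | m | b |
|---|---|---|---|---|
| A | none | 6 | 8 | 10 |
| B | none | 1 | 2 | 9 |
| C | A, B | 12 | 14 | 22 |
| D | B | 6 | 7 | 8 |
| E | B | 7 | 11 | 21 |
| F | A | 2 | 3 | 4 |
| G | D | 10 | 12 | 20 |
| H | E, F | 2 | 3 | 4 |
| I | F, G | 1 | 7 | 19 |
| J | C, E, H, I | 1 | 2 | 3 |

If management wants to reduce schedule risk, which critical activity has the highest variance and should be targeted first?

te_A = (6 + 4·8 + 10)/6 = 48/6 = 8; σ²_A = ((10−6)/6)² = 0.444
te_B = (1 + 4·2 + 9)/6 = 18/6 = 3; σ²_B = ((9−1)/6)² = 1.778
te_C = (12 + 4·14 + 22)/6 = 90/6 = 15; σ²_C = ((22−12)/6)² = 2.778
te_D = (6 + 4·7 + 8)/6 = 42/6 = 7; σ²_D = ((8−6)/6)² = 0.111
te_E = (7 + 4·11 + 21)/6 = 72/6 = 12; σ²_E = ((21−7)/6)² = 5.444
te_F = (2 + 4·3 + 4)/6 = 18/6 = 3; σ²_F = ((4−2)/6)² = 0.111
te_G = (10 + 4·12 + 20)/6 = 78/6 = 13; σ²_G = ((20−10)/6)² = 2.778
te_H = (2 + 4·3 + 4)/6 = 18/6 = 3; σ²_H = ((4−2)/6)² = 0.111
te_I = (1 + 4·7 + 19)/6 = 48/6 = 8; σ²_I = ((19−1)/6)² = 9.000
te_J = (1 + 4·2 + 3)/6 = 12/6 = 2; σ²_J = ((3−1)/6)² = 0.111

Forward pass:
ES_A = 0; EF_A = 8
ES_B = 0; EF_B = 3
ES_C = max(EF_A=8, EF_B=3) = 8; EF_C = 8+15 = 23
ES_D = 3; EF_D = 3+7 = 10
ES_E = 3; EF_E = 3+12 = 15
ES_F = 8; EF_F = 8+3 = 11
ES_G = 10; EF_G = 10+13 = 23
ES_H = max(EF_E=15, EF_F=11) = 15; EF_H = 15+3 = 18
ES_I = max(EF_F=11, EF_G=23) = 23; EF_I = 23+8 = 31
ES_J = max(EF_C=23, EF_E=15, EF_H=18, EF_I=31) = 31; EF_J = 31+2 = 33
Expected project duration μ = 33 days. Critical path: B → D → G → I → J.

Variances on critical path: σ²_B=1.778, σ²_D=0.111, σ²_G=2.778, σ²_I=9.000, σ²_J=0.111.
Largest is σ²_I = 9.000.

I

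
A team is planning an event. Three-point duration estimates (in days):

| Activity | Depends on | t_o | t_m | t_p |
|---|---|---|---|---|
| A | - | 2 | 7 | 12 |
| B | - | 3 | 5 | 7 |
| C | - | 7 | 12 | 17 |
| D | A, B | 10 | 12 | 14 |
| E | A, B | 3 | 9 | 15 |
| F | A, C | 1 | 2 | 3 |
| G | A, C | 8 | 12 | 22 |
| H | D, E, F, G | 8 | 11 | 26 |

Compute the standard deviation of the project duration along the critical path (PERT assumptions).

4.15 days

te_A = (2 + 4·7 + 12)/6 = 42/6 = 7; σ²_A = ((12−2)/6)² = 2.778
te_B = (3 + 4·5 + 7)/6 = 30/6 = 5; σ²_B = ((7−3)/6)² = 0.444
te_C = (7 + 4·12 + 17)/6 = 72/6 = 12; σ²_C = ((17−7)/6)² = 2.778
te_D = (10 + 4·12 + 14)/6 = 72/6 = 12; σ²_D = ((14−10)/6)² = 0.444
te_E = (3 + 4·9 + 15)/6 = 54/6 = 9; σ²_E = ((15−3)/6)² = 4.000
te_F = (1 + 4·2 + 3)/6 = 12/6 = 2; σ²_F = ((3−1)/6)² = 0.111
te_G = (8 + 4·12 + 22)/6 = 78/6 = 13; σ²_G = ((22−8)/6)² = 5.444
te_H = (8 + 4·11 + 26)/6 = 78/6 = 13; σ²_H = ((26−8)/6)² = 9.000

Forward pass:
ES_A = 0; EF_A = 7
ES_B = 0; EF_B = 5
ES_C = 0; EF_C = 12
ES_D = max(EF_A=7, EF_B=5) = 7; EF_D = 7+12 = 19
ES_E = max(EF_A=7, EF_B=5) = 7; EF_E = 7+9 = 16
ES_F = max(EF_A=7, EF_C=12) = 12; EF_F = 12+2 = 14
ES_G = max(EF_A=7, EF_C=12) = 12; EF_G = 12+13 = 25
ES_H = max(EF_D=19, EF_E=16, EF_F=14, EF_G=25) = 25; EF_H = 25+13 = 38
Expected project duration μ = 38 days. Critical path: C → G → H.

Variance along critical path = 2.778 + 5.444 + 9.000 = 17.222
σ = √17.222 = 4.150 days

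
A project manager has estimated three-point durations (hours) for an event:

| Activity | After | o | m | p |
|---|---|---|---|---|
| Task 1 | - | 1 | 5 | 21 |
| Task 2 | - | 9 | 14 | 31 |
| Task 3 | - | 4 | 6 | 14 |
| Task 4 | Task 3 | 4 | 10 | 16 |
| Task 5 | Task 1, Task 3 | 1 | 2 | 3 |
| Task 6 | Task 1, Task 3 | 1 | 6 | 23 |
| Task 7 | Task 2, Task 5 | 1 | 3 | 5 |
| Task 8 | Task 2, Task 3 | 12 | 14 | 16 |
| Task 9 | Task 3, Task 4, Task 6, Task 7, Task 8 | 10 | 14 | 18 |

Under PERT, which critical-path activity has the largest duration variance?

Task 2

te_Task 1 = (1 + 4·5 + 21)/6 = 42/6 = 7; σ²_Task 1 = ((21−1)/6)² = 11.111
te_Task 2 = (9 + 4·14 + 31)/6 = 96/6 = 16; σ²_Task 2 = ((31−9)/6)² = 13.444
te_Task 3 = (4 + 4·6 + 14)/6 = 42/6 = 7; σ²_Task 3 = ((14−4)/6)² = 2.778
te_Task 4 = (4 + 4·10 + 16)/6 = 60/6 = 10; σ²_Task 4 = ((16−4)/6)² = 4.000
te_Task 5 = (1 + 4·2 + 3)/6 = 12/6 = 2; σ²_Task 5 = ((3−1)/6)² = 0.111
te_Task 6 = (1 + 4·6 + 23)/6 = 48/6 = 8; σ²_Task 6 = ((23−1)/6)² = 13.444
te_Task 7 = (1 + 4·3 + 5)/6 = 18/6 = 3; σ²_Task 7 = ((5−1)/6)² = 0.444
te_Task 8 = (12 + 4·14 + 16)/6 = 84/6 = 14; σ²_Task 8 = ((16−12)/6)² = 0.444
te_Task 9 = (10 + 4·14 + 18)/6 = 84/6 = 14; σ²_Task 9 = ((18−10)/6)² = 1.778

Forward pass:
ES_Task 1 = 0; EF_Task 1 = 7
ES_Task 2 = 0; EF_Task 2 = 16
ES_Task 3 = 0; EF_Task 3 = 7
ES_Task 4 = 7; EF_Task 4 = 7+10 = 17
ES_Task 5 = max(EF_Task 1=7, EF_Task 3=7) = 7; EF_Task 5 = 7+2 = 9
ES_Task 6 = max(EF_Task 1=7, EF_Task 3=7) = 7; EF_Task 6 = 7+8 = 15
ES_Task 7 = max(EF_Task 2=16, EF_Task 5=9) = 16; EF_Task 7 = 16+3 = 19
ES_Task 8 = max(EF_Task 2=16, EF_Task 3=7) = 16; EF_Task 8 = 16+14 = 30
ES_Task 9 = max(EF_Task 3=7, EF_Task 4=17, EF_Task 6=15, EF_Task 7=19, EF_Task 8=30) = 30; EF_Task 9 = 30+14 = 44
Expected project duration μ = 44 hours. Critical path: Task 2 → Task 8 → Task 9.

Variances on critical path: σ²_Task 2=13.444, σ²_Task 8=0.444, σ²_Task 9=1.778.
Largest is σ²_Task 2 = 13.444.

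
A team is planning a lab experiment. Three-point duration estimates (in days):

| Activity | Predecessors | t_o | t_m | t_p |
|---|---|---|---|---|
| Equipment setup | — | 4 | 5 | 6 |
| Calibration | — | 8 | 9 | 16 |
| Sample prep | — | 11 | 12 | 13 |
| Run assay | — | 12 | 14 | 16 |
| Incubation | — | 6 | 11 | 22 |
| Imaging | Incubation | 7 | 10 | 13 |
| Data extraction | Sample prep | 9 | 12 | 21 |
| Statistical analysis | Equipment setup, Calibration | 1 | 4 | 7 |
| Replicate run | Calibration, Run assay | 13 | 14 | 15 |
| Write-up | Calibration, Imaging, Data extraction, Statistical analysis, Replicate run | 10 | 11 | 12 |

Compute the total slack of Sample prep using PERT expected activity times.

te_Equipment setup = (4 + 4·5 + 6)/6 = 30/6 = 5
te_Calibration = (8 + 4·9 + 16)/6 = 60/6 = 10
te_Sample prep = (11 + 4·12 + 13)/6 = 72/6 = 12
te_Run assay = (12 + 4·14 + 16)/6 = 84/6 = 14
te_Incubation = (6 + 4·11 + 22)/6 = 72/6 = 12
te_Imaging = (7 + 4·10 + 13)/6 = 60/6 = 10
te_Data extraction = (9 + 4·12 + 21)/6 = 78/6 = 13
te_Statistical analysis = (1 + 4·4 + 7)/6 = 24/6 = 4
te_Replicate run = (13 + 4·14 + 15)/6 = 84/6 = 14
te_Write-up = (10 + 4·11 + 12)/6 = 66/6 = 11

Forward pass:
ES_Equipment setup = 0; EF_Equipment setup = 5
ES_Calibration = 0; EF_Calibration = 10
ES_Sample prep = 0; EF_Sample prep = 12
ES_Run assay = 0; EF_Run assay = 14
ES_Incubation = 0; EF_Incubation = 12
ES_Imaging = 12; EF_Imaging = 12+10 = 22
ES_Data extraction = 12; EF_Data extraction = 12+13 = 25
ES_Statistical analysis = max(EF_Equipment setup=5, EF_Calibration=10) = 10; EF_Statistical analysis = 10+4 = 14
ES_Replicate run = max(EF_Calibration=10, EF_Run assay=14) = 14; EF_Replicate run = 14+14 = 28
ES_Write-up = max(EF_Calibration=10, EF_Imaging=22, EF_Data extraction=25, EF_Statistical analysis=14, EF_Replicate run=28) = 28; EF_Write-up = 28+11 = 39
Expected project duration μ = 39 days. Critical path: Run assay → Replicate run → Write-up.

Backward pass:
LF_Write-up = 39; LS_Write-up = 39−11 = 28
LF_Replicate run = LS_Write-up = 28; LS_Replicate run = 28−14 = 14
LF_Statistical analysis = LS_Write-up = 28; LS_Statistical analysis = 28−4 = 24
LF_Data extraction = LS_Write-up = 28; LS_Data extraction = 28−13 = 15
LF_Imaging = LS_Write-up = 28; LS_Imaging = 28−10 = 18
LF_Incubation = LS_Imaging = 18; LS_Incubation = 18−12 = 6
LF_Run assay = LS_Replicate run = 14; LS_Run assay = 14−14 = 0
LF_Sample prep = LS_Data extraction = 15; LS_Sample prep = 15−12 = 3
LF_Calibration = min(LS_Statistical analysis=24, LS_Replicate run=14, LS_Write-up=28) = 14; LS_Calibration = 14−10 = 4
LF_Equipment setup = LS_Statistical analysis = 24; LS_Equipment setup = 24−5 = 19
Slack_Sample prep = LS_Sample prep − ES_Sample prep = 3 − 0 = 3

3 days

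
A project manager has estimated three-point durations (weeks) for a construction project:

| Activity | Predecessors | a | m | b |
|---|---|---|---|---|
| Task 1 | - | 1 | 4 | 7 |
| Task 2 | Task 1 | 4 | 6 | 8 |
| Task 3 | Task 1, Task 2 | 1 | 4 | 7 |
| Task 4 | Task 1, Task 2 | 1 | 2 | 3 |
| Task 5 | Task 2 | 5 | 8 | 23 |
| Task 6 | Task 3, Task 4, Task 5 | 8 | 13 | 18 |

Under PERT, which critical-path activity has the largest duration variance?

Task 5

te_Task 1 = (1 + 4·4 + 7)/6 = 24/6 = 4; σ²_Task 1 = ((7−1)/6)² = 1.000
te_Task 2 = (4 + 4·6 + 8)/6 = 36/6 = 6; σ²_Task 2 = ((8−4)/6)² = 0.444
te_Task 3 = (1 + 4·4 + 7)/6 = 24/6 = 4; σ²_Task 3 = ((7−1)/6)² = 1.000
te_Task 4 = (1 + 4·2 + 3)/6 = 12/6 = 2; σ²_Task 4 = ((3−1)/6)² = 0.111
te_Task 5 = (5 + 4·8 + 23)/6 = 60/6 = 10; σ²_Task 5 = ((23−5)/6)² = 9.000
te_Task 6 = (8 + 4·13 + 18)/6 = 78/6 = 13; σ²_Task 6 = ((18−8)/6)² = 2.778

Forward pass:
ES_Task 1 = 0; EF_Task 1 = 4
ES_Task 2 = 4; EF_Task 2 = 4+6 = 10
ES_Task 3 = max(EF_Task 1=4, EF_Task 2=10) = 10; EF_Task 3 = 10+4 = 14
ES_Task 4 = max(EF_Task 1=4, EF_Task 2=10) = 10; EF_Task 4 = 10+2 = 12
ES_Task 5 = 10; EF_Task 5 = 10+10 = 20
ES_Task 6 = max(EF_Task 3=14, EF_Task 4=12, EF_Task 5=20) = 20; EF_Task 6 = 20+13 = 33
Expected project duration μ = 33 weeks. Critical path: Task 1 → Task 2 → Task 5 → Task 6.

Variances on critical path: σ²_Task 1=1.000, σ²_Task 2=0.444, σ²_Task 5=9.000, σ²_Task 6=2.778.
Largest is σ²_Task 5 = 9.000.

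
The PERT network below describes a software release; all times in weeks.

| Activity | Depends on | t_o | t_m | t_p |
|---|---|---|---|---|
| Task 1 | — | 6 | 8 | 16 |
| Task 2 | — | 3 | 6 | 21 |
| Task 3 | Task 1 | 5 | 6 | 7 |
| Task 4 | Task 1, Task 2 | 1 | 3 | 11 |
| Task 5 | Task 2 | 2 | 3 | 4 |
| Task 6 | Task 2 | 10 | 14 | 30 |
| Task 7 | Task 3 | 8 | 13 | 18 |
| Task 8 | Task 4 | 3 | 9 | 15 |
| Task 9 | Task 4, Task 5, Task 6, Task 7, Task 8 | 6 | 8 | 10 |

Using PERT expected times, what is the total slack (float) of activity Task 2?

4 weeks

te_Task 1 = (6 + 4·8 + 16)/6 = 54/6 = 9
te_Task 2 = (3 + 4·6 + 21)/6 = 48/6 = 8
te_Task 3 = (5 + 4·6 + 7)/6 = 36/6 = 6
te_Task 4 = (1 + 4·3 + 11)/6 = 24/6 = 4
te_Task 5 = (2 + 4·3 + 4)/6 = 18/6 = 3
te_Task 6 = (10 + 4·14 + 30)/6 = 96/6 = 16
te_Task 7 = (8 + 4·13 + 18)/6 = 78/6 = 13
te_Task 8 = (3 + 4·9 + 15)/6 = 54/6 = 9
te_Task 9 = (6 + 4·8 + 10)/6 = 48/6 = 8

Forward pass:
ES_Task 1 = 0; EF_Task 1 = 9
ES_Task 2 = 0; EF_Task 2 = 8
ES_Task 3 = 9; EF_Task 3 = 9+6 = 15
ES_Task 4 = max(EF_Task 1=9, EF_Task 2=8) = 9; EF_Task 4 = 9+4 = 13
ES_Task 5 = 8; EF_Task 5 = 8+3 = 11
ES_Task 6 = 8; EF_Task 6 = 8+16 = 24
ES_Task 7 = 15; EF_Task 7 = 15+13 = 28
ES_Task 8 = 13; EF_Task 8 = 13+9 = 22
ES_Task 9 = max(EF_Task 4=13, EF_Task 5=11, EF_Task 6=24, EF_Task 7=28, EF_Task 8=22) = 28; EF_Task 9 = 28+8 = 36
Expected project duration μ = 36 weeks. Critical path: Task 1 → Task 3 → Task 7 → Task 9.

Backward pass:
LF_Task 9 = 36; LS_Task 9 = 36−8 = 28
LF_Task 8 = LS_Task 9 = 28; LS_Task 8 = 28−9 = 19
LF_Task 7 = LS_Task 9 = 28; LS_Task 7 = 28−13 = 15
LF_Task 6 = LS_Task 9 = 28; LS_Task 6 = 28−16 = 12
LF_Task 5 = LS_Task 9 = 28; LS_Task 5 = 28−3 = 25
LF_Task 4 = min(LS_Task 8=19, LS_Task 9=28) = 19; LS_Task 4 = 19−4 = 15
LF_Task 3 = LS_Task 7 = 15; LS_Task 3 = 15−6 = 9
LF_Task 2 = min(LS_Task 4=15, LS_Task 5=25, LS_Task 6=12) = 12; LS_Task 2 = 12−8 = 4
LF_Task 1 = min(LS_Task 3=9, LS_Task 4=15) = 9; LS_Task 1 = 9−9 = 0
Slack_Task 2 = LS_Task 2 − ES_Task 2 = 4 − 0 = 4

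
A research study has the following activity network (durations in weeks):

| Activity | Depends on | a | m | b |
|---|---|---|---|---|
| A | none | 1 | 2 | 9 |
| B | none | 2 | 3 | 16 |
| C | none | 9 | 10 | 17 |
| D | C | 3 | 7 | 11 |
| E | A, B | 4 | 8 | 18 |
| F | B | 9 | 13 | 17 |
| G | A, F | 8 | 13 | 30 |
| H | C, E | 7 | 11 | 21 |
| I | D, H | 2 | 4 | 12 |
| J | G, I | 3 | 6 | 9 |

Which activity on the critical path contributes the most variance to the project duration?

G

te_A = (1 + 4·2 + 9)/6 = 18/6 = 3; σ²_A = ((9−1)/6)² = 1.778
te_B = (2 + 4·3 + 16)/6 = 30/6 = 5; σ²_B = ((16−2)/6)² = 5.444
te_C = (9 + 4·10 + 17)/6 = 66/6 = 11; σ²_C = ((17−9)/6)² = 1.778
te_D = (3 + 4·7 + 11)/6 = 42/6 = 7; σ²_D = ((11−3)/6)² = 1.778
te_E = (4 + 4·8 + 18)/6 = 54/6 = 9; σ²_E = ((18−4)/6)² = 5.444
te_F = (9 + 4·13 + 17)/6 = 78/6 = 13; σ²_F = ((17−9)/6)² = 1.778
te_G = (8 + 4·13 + 30)/6 = 90/6 = 15; σ²_G = ((30−8)/6)² = 13.444
te_H = (7 + 4·11 + 21)/6 = 72/6 = 12; σ²_H = ((21−7)/6)² = 5.444
te_I = (2 + 4·4 + 12)/6 = 30/6 = 5; σ²_I = ((12−2)/6)² = 2.778
te_J = (3 + 4·6 + 9)/6 = 36/6 = 6; σ²_J = ((9−3)/6)² = 1.000

Forward pass:
ES_A = 0; EF_A = 3
ES_B = 0; EF_B = 5
ES_C = 0; EF_C = 11
ES_D = 11; EF_D = 11+7 = 18
ES_E = max(EF_A=3, EF_B=5) = 5; EF_E = 5+9 = 14
ES_F = 5; EF_F = 5+13 = 18
ES_G = max(EF_A=3, EF_F=18) = 18; EF_G = 18+15 = 33
ES_H = max(EF_C=11, EF_E=14) = 14; EF_H = 14+12 = 26
ES_I = max(EF_D=18, EF_H=26) = 26; EF_I = 26+5 = 31
ES_J = max(EF_G=33, EF_I=31) = 33; EF_J = 33+6 = 39
Expected project duration μ = 39 weeks. Critical path: B → F → G → J.

Variances on critical path: σ²_B=5.444, σ²_F=1.778, σ²_G=13.444, σ²_J=1.000.
Largest is σ²_G = 13.444.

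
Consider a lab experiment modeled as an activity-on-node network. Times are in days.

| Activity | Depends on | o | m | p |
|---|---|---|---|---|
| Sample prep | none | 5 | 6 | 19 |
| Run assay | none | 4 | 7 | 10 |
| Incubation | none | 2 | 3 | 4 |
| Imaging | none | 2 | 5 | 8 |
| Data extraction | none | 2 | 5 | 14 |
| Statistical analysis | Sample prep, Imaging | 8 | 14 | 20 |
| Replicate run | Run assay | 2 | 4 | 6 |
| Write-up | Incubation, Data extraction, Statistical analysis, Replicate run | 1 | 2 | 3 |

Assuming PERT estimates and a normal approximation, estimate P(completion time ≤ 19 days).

te_Sample prep = (5 + 4·6 + 19)/6 = 48/6 = 8; σ²_Sample prep = ((19−5)/6)² = 5.444
te_Run assay = (4 + 4·7 + 10)/6 = 42/6 = 7; σ²_Run assay = ((10−4)/6)² = 1.000
te_Incubation = (2 + 4·3 + 4)/6 = 18/6 = 3; σ²_Incubation = ((4−2)/6)² = 0.111
te_Imaging = (2 + 4·5 + 8)/6 = 30/6 = 5; σ²_Imaging = ((8−2)/6)² = 1.000
te_Data extraction = (2 + 4·5 + 14)/6 = 36/6 = 6; σ²_Data extraction = ((14−2)/6)² = 4.000
te_Statistical analysis = (8 + 4·14 + 20)/6 = 84/6 = 14; σ²_Statistical analysis = ((20−8)/6)² = 4.000
te_Replicate run = (2 + 4·4 + 6)/6 = 24/6 = 4; σ²_Replicate run = ((6−2)/6)² = 0.444
te_Write-up = (1 + 4·2 + 3)/6 = 12/6 = 2; σ²_Write-up = ((3−1)/6)² = 0.111

Forward pass:
ES_Sample prep = 0; EF_Sample prep = 8
ES_Run assay = 0; EF_Run assay = 7
ES_Incubation = 0; EF_Incubation = 3
ES_Imaging = 0; EF_Imaging = 5
ES_Data extraction = 0; EF_Data extraction = 6
ES_Statistical analysis = max(EF_Sample prep=8, EF_Imaging=5) = 8; EF_Statistical analysis = 8+14 = 22
ES_Replicate run = 7; EF_Replicate run = 7+4 = 11
ES_Write-up = max(EF_Incubation=3, EF_Data extraction=6, EF_Statistical analysis=22, EF_Replicate run=11) = 22; EF_Write-up = 22+2 = 24
Expected project duration μ = 24 days. Critical path: Sample prep → Statistical analysis → Write-up.

Variance along critical path = 5.444 + 4.000 + 0.111 = 9.556; σ = √9.556 = 3.091 days.
Z = (19 − 24) / 3.091 = -1.617
P(T ≤ 19) = Φ(-1.617) ≈ 0.053

0.053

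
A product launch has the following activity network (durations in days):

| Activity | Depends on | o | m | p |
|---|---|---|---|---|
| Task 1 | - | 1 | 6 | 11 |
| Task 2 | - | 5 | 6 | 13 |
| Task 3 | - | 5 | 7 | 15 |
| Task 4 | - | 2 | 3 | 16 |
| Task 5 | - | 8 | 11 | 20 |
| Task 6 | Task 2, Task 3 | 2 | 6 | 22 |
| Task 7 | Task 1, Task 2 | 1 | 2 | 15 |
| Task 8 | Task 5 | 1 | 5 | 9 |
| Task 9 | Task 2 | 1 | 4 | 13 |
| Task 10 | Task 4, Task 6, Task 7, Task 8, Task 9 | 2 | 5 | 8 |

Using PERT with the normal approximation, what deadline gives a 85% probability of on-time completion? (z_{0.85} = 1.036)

te_Task 1 = (1 + 4·6 + 11)/6 = 36/6 = 6; σ²_Task 1 = ((11−1)/6)² = 2.778
te_Task 2 = (5 + 4·6 + 13)/6 = 42/6 = 7; σ²_Task 2 = ((13−5)/6)² = 1.778
te_Task 3 = (5 + 4·7 + 15)/6 = 48/6 = 8; σ²_Task 3 = ((15−5)/6)² = 2.778
te_Task 4 = (2 + 4·3 + 16)/6 = 30/6 = 5; σ²_Task 4 = ((16−2)/6)² = 5.444
te_Task 5 = (8 + 4·11 + 20)/6 = 72/6 = 12; σ²_Task 5 = ((20−8)/6)² = 4.000
te_Task 6 = (2 + 4·6 + 22)/6 = 48/6 = 8; σ²_Task 6 = ((22−2)/6)² = 11.111
te_Task 7 = (1 + 4·2 + 15)/6 = 24/6 = 4; σ²_Task 7 = ((15−1)/6)² = 5.444
te_Task 8 = (1 + 4·5 + 9)/6 = 30/6 = 5; σ²_Task 8 = ((9−1)/6)² = 1.778
te_Task 9 = (1 + 4·4 + 13)/6 = 30/6 = 5; σ²_Task 9 = ((13−1)/6)² = 4.000
te_Task 10 = (2 + 4·5 + 8)/6 = 30/6 = 5; σ²_Task 10 = ((8−2)/6)² = 1.000

Forward pass:
ES_Task 1 = 0; EF_Task 1 = 6
ES_Task 2 = 0; EF_Task 2 = 7
ES_Task 3 = 0; EF_Task 3 = 8
ES_Task 4 = 0; EF_Task 4 = 5
ES_Task 5 = 0; EF_Task 5 = 12
ES_Task 6 = max(EF_Task 2=7, EF_Task 3=8) = 8; EF_Task 6 = 8+8 = 16
ES_Task 7 = max(EF_Task 1=6, EF_Task 2=7) = 7; EF_Task 7 = 7+4 = 11
ES_Task 8 = 12; EF_Task 8 = 12+5 = 17
ES_Task 9 = 7; EF_Task 9 = 7+5 = 12
ES_Task 10 = max(EF_Task 4=5, EF_Task 6=16, EF_Task 7=11, EF_Task 8=17, EF_Task 9=12) = 17; EF_Task 10 = 17+5 = 22
Expected project duration μ = 22 days. Critical path: Task 5 → Task 8 → Task 10.

Variance along critical path = 4.000 + 1.778 + 1.000 = 6.778; σ = 2.603 days.
D = μ + z·σ = 22 + 1.036·2.603 = 24.7 days

24.7 days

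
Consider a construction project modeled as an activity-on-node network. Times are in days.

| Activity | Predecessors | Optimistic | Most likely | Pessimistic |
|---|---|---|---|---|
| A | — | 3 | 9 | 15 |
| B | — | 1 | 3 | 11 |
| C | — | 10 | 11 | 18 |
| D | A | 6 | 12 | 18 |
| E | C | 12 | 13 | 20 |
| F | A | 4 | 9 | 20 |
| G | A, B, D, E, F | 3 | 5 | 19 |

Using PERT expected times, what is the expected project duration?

33 days

te_A = (3 + 4·9 + 15)/6 = 54/6 = 9
te_B = (1 + 4·3 + 11)/6 = 24/6 = 4
te_C = (10 + 4·11 + 18)/6 = 72/6 = 12
te_D = (6 + 4·12 + 18)/6 = 72/6 = 12
te_E = (12 + 4·13 + 20)/6 = 84/6 = 14
te_F = (4 + 4·9 + 20)/6 = 60/6 = 10
te_G = (3 + 4·5 + 19)/6 = 42/6 = 7

Forward pass:
ES_A = 0; EF_A = 9
ES_B = 0; EF_B = 4
ES_C = 0; EF_C = 12
ES_D = 9; EF_D = 9+12 = 21
ES_E = 12; EF_E = 12+14 = 26
ES_F = 9; EF_F = 9+10 = 19
ES_G = max(EF_A=9, EF_B=4, EF_D=21, EF_E=26, EF_F=19) = 26; EF_G = 26+7 = 33
Expected project duration μ = 33 days. Critical path: C → E → G.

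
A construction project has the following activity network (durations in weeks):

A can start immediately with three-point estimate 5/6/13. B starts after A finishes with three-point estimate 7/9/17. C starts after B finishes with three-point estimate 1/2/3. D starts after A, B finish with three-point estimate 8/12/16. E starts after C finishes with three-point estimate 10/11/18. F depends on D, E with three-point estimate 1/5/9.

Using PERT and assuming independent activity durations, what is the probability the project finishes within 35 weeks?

te_A = (5 + 4·6 + 13)/6 = 42/6 = 7; σ²_A = ((13−5)/6)² = 1.778
te_B = (7 + 4·9 + 17)/6 = 60/6 = 10; σ²_B = ((17−7)/6)² = 2.778
te_C = (1 + 4·2 + 3)/6 = 12/6 = 2; σ²_C = ((3−1)/6)² = 0.111
te_D = (8 + 4·12 + 16)/6 = 72/6 = 12; σ²_D = ((16−8)/6)² = 1.778
te_E = (10 + 4·11 + 18)/6 = 72/6 = 12; σ²_E = ((18−10)/6)² = 1.778
te_F = (1 + 4·5 + 9)/6 = 30/6 = 5; σ²_F = ((9−1)/6)² = 1.778

Forward pass:
ES_A = 0; EF_A = 7
ES_B = 7; EF_B = 7+10 = 17
ES_C = 17; EF_C = 17+2 = 19
ES_D = max(EF_A=7, EF_B=17) = 17; EF_D = 17+12 = 29
ES_E = 19; EF_E = 19+12 = 31
ES_F = max(EF_D=29, EF_E=31) = 31; EF_F = 31+5 = 36
Expected project duration μ = 36 weeks. Critical path: A → B → C → E → F.

Variance along critical path = 1.778 + 2.778 + 0.111 + 1.778 + 1.778 = 8.222; σ = √8.222 = 2.867 weeks.
Z = (35 − 36) / 2.867 = -0.349
P(T ≤ 35) = Φ(-0.349) ≈ 0.364

0.364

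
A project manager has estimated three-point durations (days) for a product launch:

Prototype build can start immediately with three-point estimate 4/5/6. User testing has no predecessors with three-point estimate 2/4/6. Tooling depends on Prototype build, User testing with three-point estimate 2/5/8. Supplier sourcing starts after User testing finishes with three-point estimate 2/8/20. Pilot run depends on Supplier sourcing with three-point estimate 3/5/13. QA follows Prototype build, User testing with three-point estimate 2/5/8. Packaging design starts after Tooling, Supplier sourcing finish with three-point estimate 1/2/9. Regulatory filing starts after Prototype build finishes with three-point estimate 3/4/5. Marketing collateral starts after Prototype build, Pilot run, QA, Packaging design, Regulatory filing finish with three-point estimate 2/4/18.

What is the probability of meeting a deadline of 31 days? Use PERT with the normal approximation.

te_Prototype build = (4 + 4·5 + 6)/6 = 30/6 = 5; σ²_Prototype build = ((6−4)/6)² = 0.111
te_User testing = (2 + 4·4 + 6)/6 = 24/6 = 4; σ²_User testing = ((6−2)/6)² = 0.444
te_Tooling = (2 + 4·5 + 8)/6 = 30/6 = 5; σ²_Tooling = ((8−2)/6)² = 1.000
te_Supplier sourcing = (2 + 4·8 + 20)/6 = 54/6 = 9; σ²_Supplier sourcing = ((20−2)/6)² = 9.000
te_Pilot run = (3 + 4·5 + 13)/6 = 36/6 = 6; σ²_Pilot run = ((13−3)/6)² = 2.778
te_QA = (2 + 4·5 + 8)/6 = 30/6 = 5; σ²_QA = ((8−2)/6)² = 1.000
te_Packaging design = (1 + 4·2 + 9)/6 = 18/6 = 3; σ²_Packaging design = ((9−1)/6)² = 1.778
te_Regulatory filing = (3 + 4·4 + 5)/6 = 24/6 = 4; σ²_Regulatory filing = ((5−3)/6)² = 0.111
te_Marketing collateral = (2 + 4·4 + 18)/6 = 36/6 = 6; σ²_Marketing collateral = ((18−2)/6)² = 7.111

Forward pass:
ES_Prototype build = 0; EF_Prototype build = 5
ES_User testing = 0; EF_User testing = 4
ES_Tooling = max(EF_Prototype build=5, EF_User testing=4) = 5; EF_Tooling = 5+5 = 10
ES_Supplier sourcing = 4; EF_Supplier sourcing = 4+9 = 13
ES_Pilot run = 13; EF_Pilot run = 13+6 = 19
ES_QA = max(EF_Prototype build=5, EF_User testing=4) = 5; EF_QA = 5+5 = 10
ES_Packaging design = max(EF_Tooling=10, EF_Supplier sourcing=13) = 13; EF_Packaging design = 13+3 = 16
ES_Regulatory filing = 5; EF_Regulatory filing = 5+4 = 9
ES_Marketing collateral = max(EF_Prototype build=5, EF_Pilot run=19, EF_QA=10, EF_Packaging design=16, EF_Regulatory filing=9) = 19; EF_Marketing collateral = 19+6 = 25
Expected project duration μ = 25 days. Critical path: User testing → Supplier sourcing → Pilot run → Marketing collateral.

Variance along critical path = 0.444 + 9.000 + 2.778 + 7.111 = 19.333; σ = √19.333 = 4.397 days.
Z = (31 − 25) / 4.397 = 1.365
P(T ≤ 31) = Φ(1.365) ≈ 0.914

0.914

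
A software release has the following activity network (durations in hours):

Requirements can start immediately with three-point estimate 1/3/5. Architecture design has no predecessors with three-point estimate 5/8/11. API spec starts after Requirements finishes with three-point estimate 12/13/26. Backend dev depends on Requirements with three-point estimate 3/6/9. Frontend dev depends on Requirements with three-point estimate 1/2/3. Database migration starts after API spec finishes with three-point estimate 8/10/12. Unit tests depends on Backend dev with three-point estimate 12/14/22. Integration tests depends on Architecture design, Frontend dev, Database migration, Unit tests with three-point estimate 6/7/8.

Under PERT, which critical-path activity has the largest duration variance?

te_Requirements = (1 + 4·3 + 5)/6 = 18/6 = 3; σ²_Requirements = ((5−1)/6)² = 0.444
te_Architecture design = (5 + 4·8 + 11)/6 = 48/6 = 8; σ²_Architecture design = ((11−5)/6)² = 1.000
te_API spec = (12 + 4·13 + 26)/6 = 90/6 = 15; σ²_API spec = ((26−12)/6)² = 5.444
te_Backend dev = (3 + 4·6 + 9)/6 = 36/6 = 6; σ²_Backend dev = ((9−3)/6)² = 1.000
te_Frontend dev = (1 + 4·2 + 3)/6 = 12/6 = 2; σ²_Frontend dev = ((3−1)/6)² = 0.111
te_Database migration = (8 + 4·10 + 12)/6 = 60/6 = 10; σ²_Database migration = ((12−8)/6)² = 0.444
te_Unit tests = (12 + 4·14 + 22)/6 = 90/6 = 15; σ²_Unit tests = ((22−12)/6)² = 2.778
te_Integration tests = (6 + 4·7 + 8)/6 = 42/6 = 7; σ²_Integration tests = ((8−6)/6)² = 0.111

Forward pass:
ES_Requirements = 0; EF_Requirements = 3
ES_Architecture design = 0; EF_Architecture design = 8
ES_API spec = 3; EF_API spec = 3+15 = 18
ES_Backend dev = 3; EF_Backend dev = 3+6 = 9
ES_Frontend dev = 3; EF_Frontend dev = 3+2 = 5
ES_Database migration = 18; EF_Database migration = 18+10 = 28
ES_Unit tests = 9; EF_Unit tests = 9+15 = 24
ES_Integration tests = max(EF_Architecture design=8, EF_Frontend dev=5, EF_Database migration=28, EF_Unit tests=24) = 28; EF_Integration tests = 28+7 = 35
Expected project duration μ = 35 hours. Critical path: Requirements → API spec → Database migration → Integration tests.

Variances on critical path: σ²_Requirements=0.444, σ²_API spec=5.444, σ²_Database migration=0.444, σ²_Integration tests=0.111.
Largest is σ²_API spec = 5.444.

API spec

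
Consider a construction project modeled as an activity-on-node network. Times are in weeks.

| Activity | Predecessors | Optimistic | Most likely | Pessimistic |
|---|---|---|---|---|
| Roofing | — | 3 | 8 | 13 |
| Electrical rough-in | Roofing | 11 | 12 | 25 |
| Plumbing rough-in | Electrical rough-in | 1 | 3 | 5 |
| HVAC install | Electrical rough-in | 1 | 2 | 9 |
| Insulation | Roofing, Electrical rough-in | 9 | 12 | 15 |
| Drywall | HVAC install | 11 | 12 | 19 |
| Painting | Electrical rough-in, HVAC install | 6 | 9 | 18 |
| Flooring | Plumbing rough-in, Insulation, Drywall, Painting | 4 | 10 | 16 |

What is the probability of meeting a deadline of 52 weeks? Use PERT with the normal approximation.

te_Roofing = (3 + 4·8 + 13)/6 = 48/6 = 8; σ²_Roofing = ((13−3)/6)² = 2.778
te_Electrical rough-in = (11 + 4·12 + 25)/6 = 84/6 = 14; σ²_Electrical rough-in = ((25−11)/6)² = 5.444
te_Plumbing rough-in = (1 + 4·3 + 5)/6 = 18/6 = 3; σ²_Plumbing rough-in = ((5−1)/6)² = 0.444
te_HVAC install = (1 + 4·2 + 9)/6 = 18/6 = 3; σ²_HVAC install = ((9−1)/6)² = 1.778
te_Insulation = (9 + 4·12 + 15)/6 = 72/6 = 12; σ²_Insulation = ((15−9)/6)² = 1.000
te_Drywall = (11 + 4·12 + 19)/6 = 78/6 = 13; σ²_Drywall = ((19−11)/6)² = 1.778
te_Painting = (6 + 4·9 + 18)/6 = 60/6 = 10; σ²_Painting = ((18−6)/6)² = 4.000
te_Flooring = (4 + 4·10 + 16)/6 = 60/6 = 10; σ²_Flooring = ((16−4)/6)² = 4.000

Forward pass:
ES_Roofing = 0; EF_Roofing = 8
ES_Electrical rough-in = 8; EF_Electrical rough-in = 8+14 = 22
ES_Plumbing rough-in = 22; EF_Plumbing rough-in = 22+3 = 25
ES_HVAC install = 22; EF_HVAC install = 22+3 = 25
ES_Insulation = max(EF_Roofing=8, EF_Electrical rough-in=22) = 22; EF_Insulation = 22+12 = 34
ES_Drywall = 25; EF_Drywall = 25+13 = 38
ES_Painting = max(EF_Electrical rough-in=22, EF_HVAC install=25) = 25; EF_Painting = 25+10 = 35
ES_Flooring = max(EF_Plumbing rough-in=25, EF_Insulation=34, EF_Drywall=38, EF_Painting=35) = 38; EF_Flooring = 38+10 = 48
Expected project duration μ = 48 weeks. Critical path: Roofing → Electrical rough-in → HVAC install → Drywall → Flooring.

Variance along critical path = 2.778 + 5.444 + 1.778 + 1.778 + 4.000 = 15.778; σ = √15.778 = 3.972 weeks.
Z = (52 − 48) / 3.972 = 1.007
P(T ≤ 52) = Φ(1.007) ≈ 0.843

0.843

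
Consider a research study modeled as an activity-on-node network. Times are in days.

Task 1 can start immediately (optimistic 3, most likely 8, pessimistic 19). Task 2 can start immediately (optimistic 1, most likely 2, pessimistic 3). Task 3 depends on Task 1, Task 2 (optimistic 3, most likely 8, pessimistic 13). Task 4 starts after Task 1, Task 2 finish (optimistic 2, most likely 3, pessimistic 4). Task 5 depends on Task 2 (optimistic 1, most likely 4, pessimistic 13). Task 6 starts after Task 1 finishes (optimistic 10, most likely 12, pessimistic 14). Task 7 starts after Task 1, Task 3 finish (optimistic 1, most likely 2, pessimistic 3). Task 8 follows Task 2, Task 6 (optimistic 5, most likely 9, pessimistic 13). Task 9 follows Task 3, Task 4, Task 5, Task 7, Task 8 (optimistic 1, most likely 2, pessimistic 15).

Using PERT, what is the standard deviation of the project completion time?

te_Task 1 = (3 + 4·8 + 19)/6 = 54/6 = 9; σ²_Task 1 = ((19−3)/6)² = 7.111
te_Task 2 = (1 + 4·2 + 3)/6 = 12/6 = 2; σ²_Task 2 = ((3−1)/6)² = 0.111
te_Task 3 = (3 + 4·8 + 13)/6 = 48/6 = 8; σ²_Task 3 = ((13−3)/6)² = 2.778
te_Task 4 = (2 + 4·3 + 4)/6 = 18/6 = 3; σ²_Task 4 = ((4−2)/6)² = 0.111
te_Task 5 = (1 + 4·4 + 13)/6 = 30/6 = 5; σ²_Task 5 = ((13−1)/6)² = 4.000
te_Task 6 = (10 + 4·12 + 14)/6 = 72/6 = 12; σ²_Task 6 = ((14−10)/6)² = 0.444
te_Task 7 = (1 + 4·2 + 3)/6 = 12/6 = 2; σ²_Task 7 = ((3−1)/6)² = 0.111
te_Task 8 = (5 + 4·9 + 13)/6 = 54/6 = 9; σ²_Task 8 = ((13−5)/6)² = 1.778
te_Task 9 = (1 + 4·2 + 15)/6 = 24/6 = 4; σ²_Task 9 = ((15−1)/6)² = 5.444

Forward pass:
ES_Task 1 = 0; EF_Task 1 = 9
ES_Task 2 = 0; EF_Task 2 = 2
ES_Task 3 = max(EF_Task 1=9, EF_Task 2=2) = 9; EF_Task 3 = 9+8 = 17
ES_Task 4 = max(EF_Task 1=9, EF_Task 2=2) = 9; EF_Task 4 = 9+3 = 12
ES_Task 5 = 2; EF_Task 5 = 2+5 = 7
ES_Task 6 = 9; EF_Task 6 = 9+12 = 21
ES_Task 7 = max(EF_Task 1=9, EF_Task 3=17) = 17; EF_Task 7 = 17+2 = 19
ES_Task 8 = max(EF_Task 2=2, EF_Task 6=21) = 21; EF_Task 8 = 21+9 = 30
ES_Task 9 = max(EF_Task 3=17, EF_Task 4=12, EF_Task 5=7, EF_Task 7=19, EF_Task 8=30) = 30; EF_Task 9 = 30+4 = 34
Expected project duration μ = 34 days. Critical path: Task 1 → Task 6 → Task 8 → Task 9.

Variance along critical path = 7.111 + 0.444 + 1.778 + 5.444 = 14.778
σ = √14.778 = 3.844 days

3.84 days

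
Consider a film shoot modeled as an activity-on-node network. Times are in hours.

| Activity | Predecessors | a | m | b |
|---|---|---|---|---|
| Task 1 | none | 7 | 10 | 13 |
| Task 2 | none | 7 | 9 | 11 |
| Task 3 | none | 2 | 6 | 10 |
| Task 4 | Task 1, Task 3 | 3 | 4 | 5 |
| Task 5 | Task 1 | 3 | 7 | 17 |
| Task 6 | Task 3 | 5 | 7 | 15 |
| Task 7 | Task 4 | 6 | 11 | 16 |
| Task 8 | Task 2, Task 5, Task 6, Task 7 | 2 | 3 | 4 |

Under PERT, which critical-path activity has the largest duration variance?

Task 7

te_Task 1 = (7 + 4·10 + 13)/6 = 60/6 = 10; σ²_Task 1 = ((13−7)/6)² = 1.000
te_Task 2 = (7 + 4·9 + 11)/6 = 54/6 = 9; σ²_Task 2 = ((11−7)/6)² = 0.444
te_Task 3 = (2 + 4·6 + 10)/6 = 36/6 = 6; σ²_Task 3 = ((10−2)/6)² = 1.778
te_Task 4 = (3 + 4·4 + 5)/6 = 24/6 = 4; σ²_Task 4 = ((5−3)/6)² = 0.111
te_Task 5 = (3 + 4·7 + 17)/6 = 48/6 = 8; σ²_Task 5 = ((17−3)/6)² = 5.444
te_Task 6 = (5 + 4·7 + 15)/6 = 48/6 = 8; σ²_Task 6 = ((15−5)/6)² = 2.778
te_Task 7 = (6 + 4·11 + 16)/6 = 66/6 = 11; σ²_Task 7 = ((16−6)/6)² = 2.778
te_Task 8 = (2 + 4·3 + 4)/6 = 18/6 = 3; σ²_Task 8 = ((4−2)/6)² = 0.111

Forward pass:
ES_Task 1 = 0; EF_Task 1 = 10
ES_Task 2 = 0; EF_Task 2 = 9
ES_Task 3 = 0; EF_Task 3 = 6
ES_Task 4 = max(EF_Task 1=10, EF_Task 3=6) = 10; EF_Task 4 = 10+4 = 14
ES_Task 5 = 10; EF_Task 5 = 10+8 = 18
ES_Task 6 = 6; EF_Task 6 = 6+8 = 14
ES_Task 7 = 14; EF_Task 7 = 14+11 = 25
ES_Task 8 = max(EF_Task 2=9, EF_Task 5=18, EF_Task 6=14, EF_Task 7=25) = 25; EF_Task 8 = 25+3 = 28
Expected project duration μ = 28 hours. Critical path: Task 1 → Task 4 → Task 7 → Task 8.

Variances on critical path: σ²_Task 1=1.000, σ²_Task 4=0.111, σ²_Task 7=2.778, σ²_Task 8=0.111.
Largest is σ²_Task 7 = 2.778.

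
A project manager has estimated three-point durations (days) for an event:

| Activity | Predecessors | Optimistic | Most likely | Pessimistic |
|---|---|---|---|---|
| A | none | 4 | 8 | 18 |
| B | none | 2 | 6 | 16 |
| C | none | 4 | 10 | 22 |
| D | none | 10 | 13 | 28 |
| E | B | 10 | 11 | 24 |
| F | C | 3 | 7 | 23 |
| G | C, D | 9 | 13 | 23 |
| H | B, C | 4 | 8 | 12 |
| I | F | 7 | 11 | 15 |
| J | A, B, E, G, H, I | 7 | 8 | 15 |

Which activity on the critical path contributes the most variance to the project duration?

te_A = (4 + 4·8 + 18)/6 = 54/6 = 9; σ²_A = ((18−4)/6)² = 5.444
te_B = (2 + 4·6 + 16)/6 = 42/6 = 7; σ²_B = ((16−2)/6)² = 5.444
te_C = (4 + 4·10 + 22)/6 = 66/6 = 11; σ²_C = ((22−4)/6)² = 9.000
te_D = (10 + 4·13 + 28)/6 = 90/6 = 15; σ²_D = ((28−10)/6)² = 9.000
te_E = (10 + 4·11 + 24)/6 = 78/6 = 13; σ²_E = ((24−10)/6)² = 5.444
te_F = (3 + 4·7 + 23)/6 = 54/6 = 9; σ²_F = ((23−3)/6)² = 11.111
te_G = (9 + 4·13 + 23)/6 = 84/6 = 14; σ²_G = ((23−9)/6)² = 5.444
te_H = (4 + 4·8 + 12)/6 = 48/6 = 8; σ²_H = ((12−4)/6)² = 1.778
te_I = (7 + 4·11 + 15)/6 = 66/6 = 11; σ²_I = ((15−7)/6)² = 1.778
te_J = (7 + 4·8 + 15)/6 = 54/6 = 9; σ²_J = ((15−7)/6)² = 1.778

Forward pass:
ES_A = 0; EF_A = 9
ES_B = 0; EF_B = 7
ES_C = 0; EF_C = 11
ES_D = 0; EF_D = 15
ES_E = 7; EF_E = 7+13 = 20
ES_F = 11; EF_F = 11+9 = 20
ES_G = max(EF_C=11, EF_D=15) = 15; EF_G = 15+14 = 29
ES_H = max(EF_B=7, EF_C=11) = 11; EF_H = 11+8 = 19
ES_I = 20; EF_I = 20+11 = 31
ES_J = max(EF_A=9, EF_B=7, EF_E=20, EF_G=29, EF_H=19, EF_I=31) = 31; EF_J = 31+9 = 40
Expected project duration μ = 40 days. Critical path: C → F → I → J.

Variances on critical path: σ²_C=9.000, σ²_F=11.111, σ²_I=1.778, σ²_J=1.778.
Largest is σ²_F = 11.111.

F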